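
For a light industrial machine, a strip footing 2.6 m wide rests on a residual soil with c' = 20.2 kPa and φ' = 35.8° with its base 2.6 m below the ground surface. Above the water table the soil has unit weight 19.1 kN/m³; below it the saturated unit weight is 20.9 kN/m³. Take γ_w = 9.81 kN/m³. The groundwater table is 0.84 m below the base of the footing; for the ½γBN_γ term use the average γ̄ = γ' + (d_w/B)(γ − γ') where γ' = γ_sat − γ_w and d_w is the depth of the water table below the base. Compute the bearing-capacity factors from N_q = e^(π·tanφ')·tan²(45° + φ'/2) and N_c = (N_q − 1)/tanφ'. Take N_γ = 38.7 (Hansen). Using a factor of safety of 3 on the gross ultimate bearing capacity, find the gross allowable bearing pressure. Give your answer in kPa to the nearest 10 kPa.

q_all ≈ 1170 kPa

N_q = e^(π·tan35.8°)·tan²(62.9°) = 36.81; N_c = (N_q − 1)/tanφ' = 49.65.
Overburden at base level: q = 19.1 × 2.6 = 49.66 kPa.
The water table is 0.84 m below the base (< B = 2.6 m), so the ½γBN_γ term uses γ̄ = γ' + (d_w/B)(γ − γ') = 11.09 + (0.84/2.6)(19.1 − 11.09) = 13.678 kN/m³.
Cohesion term c·N_c = 20.2 × 49.649 = 1002.9 kPa; surcharge term q·N_q = 49.66 × 36.808 = 1827.9 kPa; self-weight term 0.5·γ·B·N_γ = 0.5 × 13.678 × 2.6 × 38.7 = 688.13 kPa.
q_ult = 1002.9 + 1827.9 + 688.13 = 3518.9 kPa.
q_all = 3518.9 / 3 = 1173 kPa.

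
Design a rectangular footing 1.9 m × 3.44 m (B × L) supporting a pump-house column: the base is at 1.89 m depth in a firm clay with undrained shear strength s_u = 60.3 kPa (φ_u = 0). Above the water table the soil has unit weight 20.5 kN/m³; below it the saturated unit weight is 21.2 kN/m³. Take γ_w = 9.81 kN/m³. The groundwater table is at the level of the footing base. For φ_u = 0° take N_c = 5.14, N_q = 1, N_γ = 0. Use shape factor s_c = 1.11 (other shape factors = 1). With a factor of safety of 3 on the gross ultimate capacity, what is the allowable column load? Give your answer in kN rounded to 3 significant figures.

P_all ≈ 834 kN

Effective surcharge at the founding depth q = γ·D_f = 20.5 × 1.89 = 38.745 kPa.
q_ult = c·N_c·s_c + q·N_q
     = 60.3 × 5.14 × 1.11 + 38.745 × 1
     = 344.04 + 38.745 = 382.78 kPa.
Gross allowable pressure q_all = 382.78 / 3 = 127.59 kPa.
Footing area = 6.536 m², so allowable column load = 127.59 × 6.536 = 833.95 kN.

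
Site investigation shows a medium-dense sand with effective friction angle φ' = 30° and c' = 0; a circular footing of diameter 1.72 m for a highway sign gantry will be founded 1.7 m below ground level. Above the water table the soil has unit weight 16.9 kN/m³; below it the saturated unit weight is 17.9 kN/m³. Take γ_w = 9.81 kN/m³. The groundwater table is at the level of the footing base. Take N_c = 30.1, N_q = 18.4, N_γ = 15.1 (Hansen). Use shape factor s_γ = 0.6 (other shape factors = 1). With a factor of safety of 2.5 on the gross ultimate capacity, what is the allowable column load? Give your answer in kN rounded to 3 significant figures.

Overburden at base level: q = 16.9 × 1.7 = 28.73 kPa.
Below the base the soil is submerged, so the ½γBN_γ term uses γ' = 17.9 − 9.81 = 8.09 kN/m³.
Surcharge term q·N_q = 28.73 × 18.4 = 528.63 kPa; self-weight term 0.5·γ·B·N_γ·s_γ = 0.5 × 8.09 × 1.72 × 15.1 × 0.6 = 63.034 kPa.
q_ult = 528.63 + 63.034 = 591.67 kPa.
Gross allowable pressure q_all = 591.67 / 2.5 = 236.67 kPa.
Footing area = 2.3235 m², so allowable column load = 236.67 × 2.3235 = 549.89 kN.

P_all ≈ 550 kN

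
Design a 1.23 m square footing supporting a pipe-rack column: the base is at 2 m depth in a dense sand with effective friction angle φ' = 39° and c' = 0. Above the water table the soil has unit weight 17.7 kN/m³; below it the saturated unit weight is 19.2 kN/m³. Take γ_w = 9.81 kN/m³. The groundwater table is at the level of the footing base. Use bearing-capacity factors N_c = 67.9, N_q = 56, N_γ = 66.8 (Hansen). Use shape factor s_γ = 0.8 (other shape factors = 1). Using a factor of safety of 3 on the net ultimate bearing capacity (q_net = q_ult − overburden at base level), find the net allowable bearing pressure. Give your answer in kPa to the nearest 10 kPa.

Overburden at base level: q = 17.7 × 2 = 35.4 kPa.
Below the base the soil is submerged, so the ½γBN_γ term uses γ' = 19.2 − 9.81 = 9.39 kN/m³.
Surcharge term q·N_q = 35.4 × 56 = 1982.4 kPa; self-weight term 0.5·γ·B·N_γ·s_γ = 0.5 × 9.39 × 1.23 × 66.8 × 0.8 = 308.61 kPa.
q_ult = 1982.4 + 308.61 = 2291 kPa.
q_net = 2291 − 35.4 = 2255.6 kPa.
q_all(net) = 2255.6 / 3 = 751.87 kPa.

q_all(net) ≈ 750 kPa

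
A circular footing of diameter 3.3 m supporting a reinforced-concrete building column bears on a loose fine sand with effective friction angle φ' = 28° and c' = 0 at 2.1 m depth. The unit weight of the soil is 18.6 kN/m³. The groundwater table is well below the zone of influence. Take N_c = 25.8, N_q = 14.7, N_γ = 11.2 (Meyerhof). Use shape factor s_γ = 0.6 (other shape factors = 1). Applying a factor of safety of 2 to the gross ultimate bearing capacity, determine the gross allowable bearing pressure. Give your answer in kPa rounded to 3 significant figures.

q_all ≈ 390 kPa

Effective surcharge at the founding depth q = γ·D_f = 18.6 × 2.1 = 39.06 kPa.
q_ult = q·N_q + 0.5·γ·B·N_γ·s_γ
     = 39.06 × 14.7 + 0.5 × 18.6 × 3.3 × 11.2 × 0.6
     = 574.18 + 206.24 = 780.42 kPa.
q_all = q_ult / FS = 780.42 / 2 = 390.21 kPa.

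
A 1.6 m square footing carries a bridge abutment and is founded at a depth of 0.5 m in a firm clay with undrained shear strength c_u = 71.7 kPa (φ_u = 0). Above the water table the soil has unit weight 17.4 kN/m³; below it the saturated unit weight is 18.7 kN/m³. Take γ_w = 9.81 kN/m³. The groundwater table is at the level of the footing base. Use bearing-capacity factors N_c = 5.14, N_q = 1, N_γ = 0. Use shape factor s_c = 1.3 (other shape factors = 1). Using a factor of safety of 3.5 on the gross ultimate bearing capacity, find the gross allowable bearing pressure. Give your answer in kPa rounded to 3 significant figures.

Effective surcharge at the founding depth q = γ·D_f = 17.4 × 0.5 = 8.7 kPa.
q_ult = c·N_c·s_c + q·N_q
     = 71.7 × 5.14 × 1.3 + 8.7 × 1
     = 479.1 + 8.7 = 487.8 kPa.
q_all = 487.8 / 3.5 = 139.37 kPa.

q_all ≈ 139 kPa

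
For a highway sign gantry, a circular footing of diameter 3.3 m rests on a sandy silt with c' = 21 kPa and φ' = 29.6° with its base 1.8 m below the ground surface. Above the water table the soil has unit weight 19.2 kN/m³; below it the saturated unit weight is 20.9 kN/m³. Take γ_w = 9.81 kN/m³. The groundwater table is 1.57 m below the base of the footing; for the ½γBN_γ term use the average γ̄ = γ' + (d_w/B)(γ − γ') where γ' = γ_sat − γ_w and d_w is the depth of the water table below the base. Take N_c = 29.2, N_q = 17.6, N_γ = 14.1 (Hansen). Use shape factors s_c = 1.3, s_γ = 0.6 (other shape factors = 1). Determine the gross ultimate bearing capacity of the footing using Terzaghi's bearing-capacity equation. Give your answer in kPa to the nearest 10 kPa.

q_ult ≈ 1610 kPa

Overburden at base level: q = 19.2 × 1.8 = 34.56 kPa.
The water table is 1.57 m below the base (< B = 3.3 m), so the ½γBN_γ term uses γ̄ = γ' + (d_w/B)(γ − γ') = 11.09 + (1.57/3.3)(19.2 − 11.09) = 14.948 kN/m³.
Cohesion term c·N_c·s_c = 21 × 29.2 × 1.3 = 797.16 kPa; surcharge term q·N_q = 34.56 × 17.6 = 608.26 kPa; self-weight term 0.5·γ·B·N_γ·s_γ = 0.5 × 14.948 × 3.3 × 14.1 × 0.6 = 208.66 kPa.
q_ult = 797.16 + 608.26 + 208.66 = 1614.1 kPa.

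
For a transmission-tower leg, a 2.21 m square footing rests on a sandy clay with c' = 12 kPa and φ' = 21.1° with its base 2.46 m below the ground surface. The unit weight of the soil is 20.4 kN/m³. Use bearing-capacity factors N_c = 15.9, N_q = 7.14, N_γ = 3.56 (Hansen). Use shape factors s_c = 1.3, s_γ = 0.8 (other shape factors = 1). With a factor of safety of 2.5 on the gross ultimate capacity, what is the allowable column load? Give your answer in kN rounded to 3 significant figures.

P_all ≈ 1310 kN

Effective surcharge at the founding depth q = γ·D_f = 20.4 × 2.46 = 50.184 kPa.
q_ult = c·N_c·s_c + q·N_q + 0.5·γ·B·N_γ·s_γ
     = 12 × 15.9 × 1.3 + 50.184 × 7.14 + 0.5 × 20.4 × 2.21 × 3.56 × 0.8
     = 248.04 + 358.31 + 64.2 = 670.55 kPa.
Gross allowable pressure q_all = 670.55 / 2.5 = 268.22 kPa.
Footing area = 4.8841 m², so allowable column load = 268.22 × 4.8841 = 1310 kN.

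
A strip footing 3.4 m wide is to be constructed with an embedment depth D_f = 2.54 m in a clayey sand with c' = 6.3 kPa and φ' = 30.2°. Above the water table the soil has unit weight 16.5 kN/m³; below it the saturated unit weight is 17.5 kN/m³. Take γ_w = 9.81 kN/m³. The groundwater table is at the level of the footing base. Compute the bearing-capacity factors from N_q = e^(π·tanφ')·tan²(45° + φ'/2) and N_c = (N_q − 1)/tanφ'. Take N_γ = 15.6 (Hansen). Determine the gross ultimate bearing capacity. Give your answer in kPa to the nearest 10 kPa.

tan30.2° = 0.582, so N_q = e^(π×0.582)·tan²(60.1°) = 6.224 × 3.024 = 18.82.
N_c = (18.82 − 1)/tan30.2° = 30.62.
Effective surcharge at the founding depth q = γ·D_f = 16.5 × 2.54 = 41.91 kPa.
The water table coincides with the base, so in the self-weight term γ → γ' = 7.69 kN/m³.
q_ult = c·N_c + q·N_q + 0.5·γ·B·N_γ
     = 6.3 × 30.625 + 41.91 × 18.824 + 0.5 × 7.69 × 3.4 × 15.6
     = 192.94 + 788.91 + 203.94 = 1185.8 kPa.

q_ult ≈ 1190 kPa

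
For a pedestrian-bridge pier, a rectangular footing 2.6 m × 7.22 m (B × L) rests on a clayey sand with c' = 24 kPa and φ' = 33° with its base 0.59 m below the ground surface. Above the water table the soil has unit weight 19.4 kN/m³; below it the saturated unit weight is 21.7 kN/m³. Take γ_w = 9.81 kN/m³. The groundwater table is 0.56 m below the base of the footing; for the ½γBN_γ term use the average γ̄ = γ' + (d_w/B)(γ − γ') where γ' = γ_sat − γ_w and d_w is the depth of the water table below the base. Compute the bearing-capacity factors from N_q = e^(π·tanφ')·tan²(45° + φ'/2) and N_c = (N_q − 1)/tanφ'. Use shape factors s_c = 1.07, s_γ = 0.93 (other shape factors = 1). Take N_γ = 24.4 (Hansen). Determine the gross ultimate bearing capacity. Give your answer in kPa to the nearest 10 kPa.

q_ult ≈ 1690 kPa

tan33° = 0.6494, so N_q = e^(π×0.6494)·tan²(61.5°) = 7.692 × 3.392 = 26.09.
N_c = (26.09 − 1)/tan33° = 38.64.
Overburden at base level: q = 19.4 × 0.59 = 11.446 kPa.
The water table is 0.56 m below the base (< B = 2.6 m), so the ½γBN_γ term uses γ̄ = γ' + (d_w/B)(γ − γ') = 11.89 + (0.56/2.6)(19.4 − 11.89) = 13.508 kN/m³.
Cohesion term c·N_c·s_c = 24 × 38.638 × 1.07 = 992.23 kPa; surcharge term q·N_q = 11.446 × 26.092 = 298.65 kPa; self-weight term 0.5·γ·B·N_γ·s_γ = 0.5 × 13.508 × 2.6 × 24.4 × 0.93 = 398.47 kPa.
q_ult = 992.23 + 298.65 + 398.47 = 1689.3 kPa.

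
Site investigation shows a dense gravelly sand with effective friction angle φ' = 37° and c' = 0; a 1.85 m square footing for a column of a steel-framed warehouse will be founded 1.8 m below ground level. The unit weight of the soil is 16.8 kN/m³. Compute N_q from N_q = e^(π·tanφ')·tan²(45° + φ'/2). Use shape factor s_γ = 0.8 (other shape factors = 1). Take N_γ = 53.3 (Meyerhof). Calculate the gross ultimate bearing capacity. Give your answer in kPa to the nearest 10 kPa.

tan37° = 0.7536, so N_q = e^(π×0.7536)·tan²(63.5°) = 10.669 × 4.023 = 42.92.
q = γ·D_f = 16.8 × 1.8 = 30.24 kPa.
q·N_q = 30.24 × 42.92 = 1297.9 kPa
0.5·γ·B·N_γ·s_γ = 0.5 × 16.8 × 1.85 × 53.3 × 0.8 = 662.63 kPa
q_ult = 1297.9 + 662.63 = 1960.5 kPa.

q_ult ≈ 1960 kPa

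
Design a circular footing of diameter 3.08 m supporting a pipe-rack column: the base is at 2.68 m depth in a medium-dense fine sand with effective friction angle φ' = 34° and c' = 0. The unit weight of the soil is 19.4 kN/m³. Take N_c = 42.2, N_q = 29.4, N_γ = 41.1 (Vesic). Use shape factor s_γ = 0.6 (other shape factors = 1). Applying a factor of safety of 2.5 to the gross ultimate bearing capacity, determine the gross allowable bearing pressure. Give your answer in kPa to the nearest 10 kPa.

q_all ≈ 910 kPa

Effective surcharge at the founding depth q = γ·D_f = 19.4 × 2.68 = 51.992 kPa.
q_ult = q·N_q + 0.5·γ·B·N_γ·s_γ
     = 51.992 × 29.4 + 0.5 × 19.4 × 3.08 × 41.1 × 0.6
     = 1528.6 + 736.74 = 2265.3 kPa.
q_all = q_ult / FS = 2265.3 / 2.5 = 906.12 kPa.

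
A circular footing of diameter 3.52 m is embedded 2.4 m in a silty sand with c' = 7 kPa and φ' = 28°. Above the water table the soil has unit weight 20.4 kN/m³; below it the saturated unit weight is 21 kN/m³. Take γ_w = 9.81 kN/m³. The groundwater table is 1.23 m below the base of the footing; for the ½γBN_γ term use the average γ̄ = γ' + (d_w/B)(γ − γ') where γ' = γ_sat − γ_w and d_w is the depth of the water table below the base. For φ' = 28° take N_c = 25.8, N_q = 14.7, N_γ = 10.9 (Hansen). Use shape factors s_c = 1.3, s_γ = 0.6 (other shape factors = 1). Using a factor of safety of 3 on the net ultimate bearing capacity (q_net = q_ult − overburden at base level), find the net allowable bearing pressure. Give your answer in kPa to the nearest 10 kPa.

q_all(net) ≈ 360 kPa

Effective surcharge at the founding depth q = γ·D_f = 20.4 × 2.4 = 48.96 kPa.
With d_w = 1.23 m < B, γ̄ = 11.19 + (1.23/3.52) × (20.4 − 11.19) = 14.408 kN/m³.
q_ult = c·N_c·s_c + q·N_q + 0.5·γ·B·N_γ·s_γ
     = 7 × 25.8 × 1.3 + 48.96 × 14.7 + 0.5 × 14.408 × 3.52 × 10.9 × 0.6
     = 234.78 + 719.71 + 165.84 = 1120.3 kPa.
q_net = 1120.3 − 48.96 = 1071.4 kPa.
q_all(net) = 1071.4 / 3 = 357.13 kPa.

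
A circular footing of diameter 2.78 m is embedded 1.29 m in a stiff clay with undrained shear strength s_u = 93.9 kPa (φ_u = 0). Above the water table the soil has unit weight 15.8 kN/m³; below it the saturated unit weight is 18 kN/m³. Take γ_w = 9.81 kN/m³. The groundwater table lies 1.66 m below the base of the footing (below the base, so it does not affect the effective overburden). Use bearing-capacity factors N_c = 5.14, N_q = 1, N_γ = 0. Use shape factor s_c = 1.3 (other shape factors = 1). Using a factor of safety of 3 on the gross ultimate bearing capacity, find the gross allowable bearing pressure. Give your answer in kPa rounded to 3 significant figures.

q = γ·D_f = 15.8 × 1.29 = 20.382 kPa.
c·N_c·s_c = 93.9 × 5.14 × 1.3 = 627.44 kPa
q·N_q = 20.382 × 1 = 20.382 kPa
q_ult = 627.44 + 20.382 = 647.82 kPa.
q_all = 647.82 / 3 = 215.94 kPa.

q_all ≈ 216 kPa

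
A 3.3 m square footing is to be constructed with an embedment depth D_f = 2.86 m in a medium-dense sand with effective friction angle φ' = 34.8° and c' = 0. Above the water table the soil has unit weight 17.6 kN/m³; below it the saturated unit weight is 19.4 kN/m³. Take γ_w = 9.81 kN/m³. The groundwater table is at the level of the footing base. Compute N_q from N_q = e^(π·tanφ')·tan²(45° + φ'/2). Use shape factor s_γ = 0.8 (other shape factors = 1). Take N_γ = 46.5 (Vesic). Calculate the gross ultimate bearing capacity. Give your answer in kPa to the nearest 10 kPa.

tan34.8° = 0.695, so N_q = e^(π×0.695)·tan²(62.4°) = 8.877 × 3.659 = 32.48.
Overburden at base level: q = 17.6 × 2.86 = 50.336 kPa.
Below the base the soil is submerged, so the ½γBN_γ term uses γ' = 19.4 − 9.81 = 9.59 kN/m³.
Surcharge term q·N_q = 50.336 × 32.48 = 1634.9 kPa; self-weight term 0.5·γ·B·N_γ·s_γ = 0.5 × 9.59 × 3.3 × 46.5 × 0.8 = 588.63 kPa.
q_ult = 1634.9 + 588.63 = 2223.5 kPa.

q_ult ≈ 2220 kPa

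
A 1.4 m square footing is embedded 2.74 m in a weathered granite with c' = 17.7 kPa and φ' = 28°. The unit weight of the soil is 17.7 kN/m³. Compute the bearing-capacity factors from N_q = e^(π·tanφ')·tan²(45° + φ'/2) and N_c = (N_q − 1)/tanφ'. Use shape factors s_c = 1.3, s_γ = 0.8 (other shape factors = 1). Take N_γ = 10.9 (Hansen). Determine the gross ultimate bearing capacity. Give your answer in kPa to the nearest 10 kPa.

q_ult ≈ 1420 kPa

tan28° = 0.5317, so N_q = e^(π×0.5317)·tan²(59°) = 5.314 × 2.77 = 14.72.
N_c = (14.72 − 1)/tan28° = 25.8.
Overburden at base level: q = 17.7 × 2.74 = 48.498 kPa.
Cohesion term c·N_c·s_c = 17.7 × 25.803 × 1.3 = 593.73 kPa; surcharge term q·N_q = 48.498 × 14.72 = 713.88 kPa; self-weight term 0.5·γ·B·N_γ·s_γ = 0.5 × 17.7 × 1.4 × 10.9 × 0.8 = 108.04 kPa.
q_ult = 593.73 + 713.88 + 108.04 = 1415.7 kPa.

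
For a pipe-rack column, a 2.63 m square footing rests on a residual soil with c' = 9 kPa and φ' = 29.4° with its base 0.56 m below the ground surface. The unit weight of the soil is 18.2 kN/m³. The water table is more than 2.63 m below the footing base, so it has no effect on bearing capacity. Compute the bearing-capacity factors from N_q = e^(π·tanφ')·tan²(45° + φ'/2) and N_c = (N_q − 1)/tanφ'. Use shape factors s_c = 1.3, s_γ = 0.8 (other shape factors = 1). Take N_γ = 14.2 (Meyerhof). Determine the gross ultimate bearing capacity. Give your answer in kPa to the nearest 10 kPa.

tan29.4° = 0.5635, so N_q = e^(π×0.5635)·tan²(59.7°) = 5.872 × 2.929 = 17.2.
N_c = (17.2 − 1)/tan29.4° = 28.74.
q = γ·D_f = 18.2 × 0.56 = 10.192 kPa.
c·N_c·s_c = 9 × 28.744 × 1.3 = 336.3 kPa
q·N_q = 10.192 × 17.196 = 175.27 kPa
0.5·γ·B·N_γ·s_γ = 0.5 × 18.2 × 2.63 × 14.2 × 0.8 = 271.88 kPa
q_ult = 336.3 + 175.27 + 271.88 = 783.45 kPa.

q_ult ≈ 780 kPa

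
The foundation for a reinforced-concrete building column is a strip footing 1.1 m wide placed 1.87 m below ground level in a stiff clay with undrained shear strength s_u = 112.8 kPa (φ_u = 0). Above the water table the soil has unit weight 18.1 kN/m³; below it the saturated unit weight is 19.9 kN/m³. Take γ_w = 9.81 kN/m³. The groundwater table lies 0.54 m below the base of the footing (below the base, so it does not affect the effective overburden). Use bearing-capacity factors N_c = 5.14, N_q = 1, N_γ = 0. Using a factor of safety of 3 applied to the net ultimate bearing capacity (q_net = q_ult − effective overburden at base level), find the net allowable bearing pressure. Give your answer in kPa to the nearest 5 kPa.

q_all(net) ≈ 195 kPa

Overburden at base level: q = 18.1 × 1.87 = 33.847 kPa.
Cohesion term c·N_c = 112.8 × 5.14 = 579.79 kPa; surcharge term q·N_q = 33.847 × 1 = 33.847 kPa.
q_ult = 579.79 + 33.847 = 613.64 kPa.
Net ultimate: q_net = 613.64 − 33.847 = 579.79 kPa.
q_all(net) = 579.79 / 3 = 193.26 kPa.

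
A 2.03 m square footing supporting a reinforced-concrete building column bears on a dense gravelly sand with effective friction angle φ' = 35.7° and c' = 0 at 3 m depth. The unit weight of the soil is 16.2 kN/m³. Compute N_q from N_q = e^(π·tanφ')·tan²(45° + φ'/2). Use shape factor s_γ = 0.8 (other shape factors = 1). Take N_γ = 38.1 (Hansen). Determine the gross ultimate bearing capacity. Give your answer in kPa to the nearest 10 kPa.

q_ult ≈ 2270 kPa

tan35.7° = 0.7186, so N_q = e^(π×0.7186)·tan²(62.85°) = 9.559 × 3.802 = 36.35.
Overburden at base level: q = 16.2 × 3 = 48.6 kPa.
Surcharge term q·N_q = 48.6 × 36.346 = 1766.4 kPa; self-weight term 0.5·γ·B·N_γ·s_γ = 0.5 × 16.2 × 2.03 × 38.1 × 0.8 = 501.18 kPa.
q_ult = 1766.4 + 501.18 = 2267.6 kPa.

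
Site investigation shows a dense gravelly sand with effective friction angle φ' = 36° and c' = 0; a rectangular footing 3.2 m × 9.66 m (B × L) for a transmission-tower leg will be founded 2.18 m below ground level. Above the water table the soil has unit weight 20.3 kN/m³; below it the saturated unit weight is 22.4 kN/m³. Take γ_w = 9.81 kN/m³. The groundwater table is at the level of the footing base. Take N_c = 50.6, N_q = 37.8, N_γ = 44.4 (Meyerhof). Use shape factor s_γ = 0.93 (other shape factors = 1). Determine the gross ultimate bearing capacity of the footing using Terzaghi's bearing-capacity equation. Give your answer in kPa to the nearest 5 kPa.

Overburden at base level: q = 20.3 × 2.18 = 44.254 kPa.
Below the base the soil is submerged, so the ½γBN_γ term uses γ' = 22.4 − 9.81 = 12.59 kN/m³.
Surcharge term q·N_q = 44.254 × 37.8 = 1672.8 kPa; self-weight term 0.5·γ·B·N_γ·s_γ = 0.5 × 12.59 × 3.2 × 44.4 × 0.93 = 831.79 kPa.
q_ult = 1672.8 + 831.79 = 2504.6 kPa.

q_ult ≈ 2505 kPa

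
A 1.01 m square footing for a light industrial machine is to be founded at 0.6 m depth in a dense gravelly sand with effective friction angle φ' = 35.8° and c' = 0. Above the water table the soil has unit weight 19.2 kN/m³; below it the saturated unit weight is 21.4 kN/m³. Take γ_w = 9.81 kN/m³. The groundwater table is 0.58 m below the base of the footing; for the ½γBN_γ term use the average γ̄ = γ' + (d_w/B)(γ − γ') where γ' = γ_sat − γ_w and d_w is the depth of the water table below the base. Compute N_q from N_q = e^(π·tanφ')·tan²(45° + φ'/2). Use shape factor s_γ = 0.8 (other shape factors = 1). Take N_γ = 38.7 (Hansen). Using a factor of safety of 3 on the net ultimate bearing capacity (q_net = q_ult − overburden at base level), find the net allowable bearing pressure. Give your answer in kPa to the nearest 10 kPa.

N_q = e^(π·tan35.8°)·tan²(62.9°) = 36.81.
Overburden at base level: q = 19.2 × 0.6 = 11.52 kPa.
The water table is 0.58 m below the base (< B = 1.01 m), so the ½γBN_γ term uses γ̄ = γ' + (d_w/B)(γ − γ') = 11.59 + (0.58/1.01)(19.2 − 11.59) = 15.96 kN/m³.
Surcharge term q·N_q = 11.52 × 36.808 = 424.03 kPa; self-weight term 0.5·γ·B·N_γ·s_γ = 0.5 × 15.96 × 1.01 × 38.7 × 0.8 = 249.53 kPa.
q_ult = 424.03 + 249.53 = 673.56 kPa.
q_net = 673.56 − 11.52 = 662.04 kPa.
q_all(net) = 662.04 / 3 = 220.68 kPa.

q_all(net) ≈ 220 kPa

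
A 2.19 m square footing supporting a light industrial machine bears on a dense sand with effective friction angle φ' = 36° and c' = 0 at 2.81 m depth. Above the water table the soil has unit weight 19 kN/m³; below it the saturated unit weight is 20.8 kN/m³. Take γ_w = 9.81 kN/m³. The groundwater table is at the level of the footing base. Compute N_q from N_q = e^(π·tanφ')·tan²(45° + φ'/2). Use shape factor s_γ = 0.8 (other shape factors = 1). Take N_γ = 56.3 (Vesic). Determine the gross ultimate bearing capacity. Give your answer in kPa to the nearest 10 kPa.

tan36° = 0.7265, so N_q = e^(π×0.7265)·tan²(63°) = 9.801 × 3.852 = 37.75.
Overburden at base level: q = 19 × 2.81 = 53.39 kPa.
Below the base the soil is submerged, so the ½γBN_γ term uses γ' = 20.8 − 9.81 = 10.99 kN/m³.
Surcharge term q·N_q = 53.39 × 37.752 = 2015.6 kPa; self-weight term 0.5·γ·B·N_γ·s_γ = 0.5 × 10.99 × 2.19 × 56.3 × 0.8 = 542.01 kPa.
q_ult = 2015.6 + 542.01 = 2557.6 kPa.

q_ult ≈ 2560 kPa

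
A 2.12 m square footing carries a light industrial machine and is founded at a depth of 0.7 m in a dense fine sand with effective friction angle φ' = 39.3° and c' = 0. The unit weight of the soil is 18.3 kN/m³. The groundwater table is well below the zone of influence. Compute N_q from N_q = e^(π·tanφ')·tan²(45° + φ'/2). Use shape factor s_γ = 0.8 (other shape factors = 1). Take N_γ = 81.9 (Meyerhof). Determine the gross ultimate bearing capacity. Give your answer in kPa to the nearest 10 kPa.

q_ult ≈ 2020 kPa

tan39.3° = 0.8185, so N_q = e^(π×0.8185)·tan²(64.65°) = 13.084 × 4.455 = 58.29.
q = γ·D_f = 18.3 × 0.7 = 12.81 kPa.
q·N_q = 12.81 × 58.291 = 746.71 kPa
0.5·γ·B·N_γ·s_γ = 0.5 × 18.3 × 2.12 × 81.9 × 0.8 = 1271 kPa
q_ult = 746.71 + 1271 = 2017.7 kPa.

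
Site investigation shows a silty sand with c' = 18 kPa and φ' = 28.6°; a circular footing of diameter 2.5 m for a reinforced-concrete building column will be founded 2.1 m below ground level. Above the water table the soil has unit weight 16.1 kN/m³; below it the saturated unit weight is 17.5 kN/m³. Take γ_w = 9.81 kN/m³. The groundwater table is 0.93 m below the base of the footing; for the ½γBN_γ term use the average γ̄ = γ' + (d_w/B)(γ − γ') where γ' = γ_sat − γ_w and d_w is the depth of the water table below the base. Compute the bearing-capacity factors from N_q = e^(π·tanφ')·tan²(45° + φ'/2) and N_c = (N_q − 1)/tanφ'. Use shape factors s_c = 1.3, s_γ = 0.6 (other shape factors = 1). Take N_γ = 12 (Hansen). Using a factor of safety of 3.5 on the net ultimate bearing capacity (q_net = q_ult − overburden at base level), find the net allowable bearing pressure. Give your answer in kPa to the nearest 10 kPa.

N_q = e^(π·tan28.6°)·tan²(59.3°) = 15.73; N_c = (N_q − 1)/tanφ' = 27.01.
Overburden at base level: q = 16.1 × 2.1 = 33.81 kPa.
The water table is 0.93 m below the base (< B = 2.5 m), so the ½γBN_γ term uses γ̄ = γ' + (d_w/B)(γ − γ') = 7.69 + (0.93/2.5)(16.1 − 7.69) = 10.819 kN/m³.
Cohesion term c·N_c·s_c = 18 × 27.013 × 1.3 = 632.09 kPa; surcharge term q·N_q = 33.81 × 15.728 = 531.75 kPa; self-weight term 0.5·γ·B·N_γ·s_γ = 0.5 × 10.819 × 2.5 × 12 × 0.6 = 97.367 kPa.
q_ult = 632.09 + 531.75 + 97.367 = 1261.2 kPa.
q_net = 1261.2 − 33.81 = 1227.4 kPa.
q_all(net) = 1227.4 / 3.5 = 350.69 kPa.

q_all(net) ≈ 350 kPa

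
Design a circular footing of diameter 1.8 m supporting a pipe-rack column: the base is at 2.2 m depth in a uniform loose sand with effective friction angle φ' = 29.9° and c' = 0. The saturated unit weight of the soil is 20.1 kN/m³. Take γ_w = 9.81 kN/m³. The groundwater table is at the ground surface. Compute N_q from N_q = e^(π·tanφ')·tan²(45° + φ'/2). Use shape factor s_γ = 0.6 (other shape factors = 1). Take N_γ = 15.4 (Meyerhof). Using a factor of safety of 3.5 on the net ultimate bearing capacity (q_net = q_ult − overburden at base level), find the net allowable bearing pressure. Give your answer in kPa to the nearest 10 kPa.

N_q = e^(π·tan29.9°)·tan²(59.95°) = 18.19.
With the water table at the surface the whole profile is submerged: γ' = 20.1 − 9.81 = 10.29 kN/m³, so q = γ'·D_f = 22.638 kPa; the same γ' applies in the ½γBN_γ term.
q_ult = q·N_q + 0.5·γ·B·N_γ·s_γ
     = 22.638 × 18.194 + 0.5 × 10.29 × 1.8 × 15.4 × 0.6
     = 411.87 + 85.572 = 497.44 kPa.
q_net = 497.44 − 22.638 = 474.8 kPa.
q_all(net) = 474.8 / 3.5 = 135.66 kPa.

q_all(net) ≈ 140 kPa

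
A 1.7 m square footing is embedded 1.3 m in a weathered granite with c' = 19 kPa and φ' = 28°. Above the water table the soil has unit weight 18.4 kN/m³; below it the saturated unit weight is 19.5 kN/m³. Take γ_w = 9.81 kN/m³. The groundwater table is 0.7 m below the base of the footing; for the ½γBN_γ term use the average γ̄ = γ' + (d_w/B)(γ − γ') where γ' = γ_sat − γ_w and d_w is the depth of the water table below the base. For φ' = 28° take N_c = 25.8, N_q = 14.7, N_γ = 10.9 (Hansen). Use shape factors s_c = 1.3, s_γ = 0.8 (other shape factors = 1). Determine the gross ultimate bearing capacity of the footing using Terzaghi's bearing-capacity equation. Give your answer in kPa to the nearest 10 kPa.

q = γ·D_f = 18.4 × 1.3 = 23.92 kPa.
γ' = 9.69 kN/m³; averaging over the depth B below the base, γ̄ = γ' + (d_w/B)(γ − γ') = 13.276 kN/m³.
c·N_c·s_c = 19 × 25.8 × 1.3 = 637.26 kPa
q·N_q = 23.92 × 14.7 = 351.62 kPa
0.5·γ·B·N_γ·s_γ = 0.5 × 13.276 × 1.7 × 10.9 × 0.8 = 98.405 kPa
q_ult = 637.26 + 351.62 + 98.405 = 1087.3 kPa.

q_ult ≈ 1090 kPa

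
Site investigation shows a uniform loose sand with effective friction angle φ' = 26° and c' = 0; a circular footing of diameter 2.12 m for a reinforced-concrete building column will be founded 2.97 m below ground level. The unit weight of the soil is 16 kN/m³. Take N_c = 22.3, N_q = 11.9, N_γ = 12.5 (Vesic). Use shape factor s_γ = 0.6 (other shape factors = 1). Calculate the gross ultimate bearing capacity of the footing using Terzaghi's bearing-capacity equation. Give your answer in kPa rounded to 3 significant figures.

q_ult ≈ 693 kPa

q = γ·D_f = 16 × 2.97 = 47.52 kPa.
q·N_q = 47.52 × 11.9 = 565.49 kPa
0.5·γ·B·N_γ·s_γ = 0.5 × 16 × 2.12 × 12.5 × 0.6 = 127.2 kPa
q_ult = 565.49 + 127.2 = 692.69 kPa.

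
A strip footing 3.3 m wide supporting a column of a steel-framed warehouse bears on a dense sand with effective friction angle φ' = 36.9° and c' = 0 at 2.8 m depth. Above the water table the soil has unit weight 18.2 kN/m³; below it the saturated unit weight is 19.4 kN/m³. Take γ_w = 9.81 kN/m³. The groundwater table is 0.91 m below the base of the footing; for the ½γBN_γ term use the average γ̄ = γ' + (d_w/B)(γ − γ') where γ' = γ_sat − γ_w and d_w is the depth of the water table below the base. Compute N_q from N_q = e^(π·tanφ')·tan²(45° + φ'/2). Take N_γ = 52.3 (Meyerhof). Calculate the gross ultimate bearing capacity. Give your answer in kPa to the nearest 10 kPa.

q_ult ≈ 3190 kPa

tan36.9° = 0.7508, so N_q = e^(π×0.7508)·tan²(63.45°) = 10.578 × 4.005 = 42.37.
q = γ·D_f = 18.2 × 2.8 = 50.96 kPa.
γ' = 9.59 kN/m³; averaging over the depth B below the base, γ̄ = γ' + (d_w/B)(γ − γ') = 11.964 kN/m³.
q·N_q = 50.96 × 42.368 = 2159 kPa
0.5·γ·B·N_γ = 0.5 × 11.964 × 3.3 × 52.3 = 1032.5 kPa
q_ult = 2159 + 1032.5 = 3191.5 kPa.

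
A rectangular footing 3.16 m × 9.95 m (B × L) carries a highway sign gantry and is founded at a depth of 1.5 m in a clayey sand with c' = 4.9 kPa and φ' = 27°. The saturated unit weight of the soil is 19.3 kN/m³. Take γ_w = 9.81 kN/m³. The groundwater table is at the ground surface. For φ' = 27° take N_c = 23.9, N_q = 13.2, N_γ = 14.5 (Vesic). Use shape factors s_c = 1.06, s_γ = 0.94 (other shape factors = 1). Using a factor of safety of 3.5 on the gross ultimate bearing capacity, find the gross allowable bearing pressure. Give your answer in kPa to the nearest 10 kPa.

Water table at ground surface, so effective unit weight γ' = 19.3 − 9.81 = 9.49 kN/m³ is used throughout; overburden q = 9.49 × 1.5 = 14.235 kPa; the same γ' applies in the ½γBN_γ term.
Cohesion term c·N_c·s_c = 4.9 × 23.9 × 1.06 = 124.14 kPa; surcharge term q·N_q = 14.235 × 13.2 = 187.9 kPa; self-weight term 0.5·γ·B·N_γ·s_γ = 0.5 × 9.49 × 3.16 × 14.5 × 0.94 = 204.37 kPa.
q_ult = 124.14 + 187.9 + 204.37 = 516.41 kPa.
q_all = 516.41 / 3.5 = 147.55 kPa.

q_all ≈ 150 kPa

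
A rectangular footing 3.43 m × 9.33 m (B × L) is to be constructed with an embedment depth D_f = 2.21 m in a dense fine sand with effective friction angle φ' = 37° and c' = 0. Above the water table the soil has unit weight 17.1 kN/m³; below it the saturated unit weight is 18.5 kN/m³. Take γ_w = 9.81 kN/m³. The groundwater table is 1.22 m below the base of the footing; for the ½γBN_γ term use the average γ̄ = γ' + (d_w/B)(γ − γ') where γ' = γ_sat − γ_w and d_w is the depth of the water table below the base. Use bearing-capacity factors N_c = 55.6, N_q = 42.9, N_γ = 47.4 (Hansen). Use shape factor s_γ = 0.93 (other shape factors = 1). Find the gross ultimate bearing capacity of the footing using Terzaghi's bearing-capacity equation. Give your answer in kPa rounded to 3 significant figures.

q = γ·D_f = 17.1 × 2.21 = 37.791 kPa.
γ' = 8.69 kN/m³; averaging over the depth B below the base, γ̄ = γ' + (d_w/B)(γ − γ') = 11.681 kN/m³.
q·N_q = 37.791 × 42.9 = 1621.2 kPa
0.5·γ·B·N_γ·s_γ = 0.5 × 11.681 × 3.43 × 47.4 × 0.93 = 883.11 kPa
q_ult = 1621.2 + 883.11 = 2504.3 kPa.

q_ult ≈ 2500 kPa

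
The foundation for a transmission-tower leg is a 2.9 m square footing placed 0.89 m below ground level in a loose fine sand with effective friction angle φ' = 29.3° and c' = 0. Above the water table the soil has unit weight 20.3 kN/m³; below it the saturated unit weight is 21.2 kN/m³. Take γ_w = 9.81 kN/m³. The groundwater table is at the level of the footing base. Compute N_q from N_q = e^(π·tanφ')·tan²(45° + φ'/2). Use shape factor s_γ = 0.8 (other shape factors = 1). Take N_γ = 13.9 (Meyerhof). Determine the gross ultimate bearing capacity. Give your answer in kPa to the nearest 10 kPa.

tan29.3° = 0.5612, so N_q = e^(π×0.5612)·tan²(59.65°) = 5.83 × 2.917 = 17.
q = γ·D_f = 20.3 × 0.89 = 18.067 kPa.
For the ½γBN_γ term take γ' = 21.2 − 9.81 = 11.39 kN/m³ (soil below base is submerged).
q·N_q = 18.067 × 17.004 = 307.22 kPa
0.5·γ·B·N_γ·s_γ = 0.5 × 11.39 × 2.9 × 13.9 × 0.8 = 183.65 kPa
q_ult = 307.22 + 183.65 = 490.87 kPa.

q_ult ≈ 490 kPa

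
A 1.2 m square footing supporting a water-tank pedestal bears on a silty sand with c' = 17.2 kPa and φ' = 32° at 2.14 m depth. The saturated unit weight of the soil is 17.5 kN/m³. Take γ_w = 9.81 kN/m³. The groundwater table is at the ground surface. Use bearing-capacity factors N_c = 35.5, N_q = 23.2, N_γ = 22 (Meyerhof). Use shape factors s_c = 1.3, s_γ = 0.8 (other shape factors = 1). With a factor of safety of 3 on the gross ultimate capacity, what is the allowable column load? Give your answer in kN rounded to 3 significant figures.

Water table at ground surface, so effective unit weight γ' = 17.5 − 9.81 = 7.69 kN/m³ is used throughout; overburden q = 7.69 × 2.14 = 16.457 kPa; the same γ' applies in the ½γBN_γ term.
Cohesion term c·N_c·s_c = 17.2 × 35.5 × 1.3 = 793.78 kPa; surcharge term q·N_q = 16.457 × 23.2 = 381.79 kPa; self-weight term 0.5·γ·B·N_γ·s_γ = 0.5 × 7.69 × 1.2 × 22 × 0.8 = 81.206 kPa.
q_ult = 793.78 + 381.79 + 81.206 = 1256.8 kPa.
Gross allowable pressure q_all = 1256.8 / 3 = 418.93 kPa.
Footing area = 1.44 m², so allowable column load = 418.93 × 1.44 = 603.25 kN.

P_all ≈ 603 kN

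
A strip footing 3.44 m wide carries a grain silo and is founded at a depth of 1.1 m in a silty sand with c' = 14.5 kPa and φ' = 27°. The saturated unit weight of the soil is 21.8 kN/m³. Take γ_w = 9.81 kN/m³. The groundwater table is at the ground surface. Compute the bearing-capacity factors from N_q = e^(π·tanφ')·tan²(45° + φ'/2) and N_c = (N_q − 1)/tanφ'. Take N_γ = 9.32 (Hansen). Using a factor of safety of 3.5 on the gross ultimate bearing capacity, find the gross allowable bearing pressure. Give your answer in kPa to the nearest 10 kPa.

N_q = e^(π·tan27°)·tan²(58.5°) = 13.2; N_c = (N_q − 1)/tanφ' = 23.94.
Water table at ground surface, so effective unit weight γ' = 21.8 − 9.81 = 11.99 kN/m³ is used throughout; overburden q = 11.99 × 1.1 = 13.189 kPa; the same γ' applies in the ½γBN_γ term.
Cohesion term c·N_c = 14.5 × 23.942 = 347.16 kPa; surcharge term q·N_q = 13.189 × 13.199 = 174.08 kPa; self-weight term 0.5·γ·B·N_γ = 0.5 × 11.99 × 3.44 × 9.32 = 192.2 kPa.
q_ult = 347.16 + 174.08 + 192.2 = 713.45 kPa.
q_all = 713.45 / 3.5 = 203.84 kPa.

q_all ≈ 200 kPa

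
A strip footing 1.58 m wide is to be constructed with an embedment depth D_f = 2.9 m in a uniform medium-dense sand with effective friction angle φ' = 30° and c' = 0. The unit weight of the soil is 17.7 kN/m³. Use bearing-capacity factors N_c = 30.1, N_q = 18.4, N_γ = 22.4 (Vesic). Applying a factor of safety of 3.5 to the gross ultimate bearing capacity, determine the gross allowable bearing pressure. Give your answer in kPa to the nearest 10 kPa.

q = γ·D_f = 17.7 × 2.9 = 51.33 kPa.
q·N_q = 51.33 × 18.4 = 944.47 kPa
0.5·γ·B·N_γ = 0.5 × 17.7 × 1.58 × 22.4 = 313.22 kPa
q_ult = 944.47 + 313.22 = 1257.7 kPa.
q_all = q_ult / FS = 1257.7 / 3.5 = 359.34 kPa.

q_all ≈ 360 kPa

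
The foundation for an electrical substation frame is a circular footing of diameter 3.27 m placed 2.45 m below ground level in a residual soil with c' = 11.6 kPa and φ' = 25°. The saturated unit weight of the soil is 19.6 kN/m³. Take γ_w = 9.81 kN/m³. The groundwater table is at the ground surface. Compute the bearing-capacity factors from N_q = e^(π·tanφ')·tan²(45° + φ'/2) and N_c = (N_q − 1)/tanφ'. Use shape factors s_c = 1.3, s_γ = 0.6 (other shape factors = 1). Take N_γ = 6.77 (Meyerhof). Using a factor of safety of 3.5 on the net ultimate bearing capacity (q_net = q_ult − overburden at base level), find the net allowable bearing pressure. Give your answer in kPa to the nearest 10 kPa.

N_q = e^(π·tan25°)·tan²(57.5°) = 10.66; N_c = (N_q − 1)/tanφ' = 20.72.
With the water table at the surface the whole profile is submerged: γ' = 19.6 − 9.81 = 9.79 kN/m³, so q = γ'·D_f = 23.986 kPa; the same γ' applies in the ½γBN_γ term.
q_ult = c·N_c·s_c + q·N_q + 0.5·γ·B·N_γ·s_γ
     = 11.6 × 20.721 × 1.3 + 23.986 × 10.662 + 0.5 × 9.79 × 3.27 × 6.77 × 0.6
     = 312.47 + 255.74 + 65.019 = 633.22 kPa.
q_net = 633.22 − 23.986 = 609.24 kPa.
q_all(net) = 609.24 / 3.5 = 174.07 kPa.

q_all(net) ≈ 170 kPa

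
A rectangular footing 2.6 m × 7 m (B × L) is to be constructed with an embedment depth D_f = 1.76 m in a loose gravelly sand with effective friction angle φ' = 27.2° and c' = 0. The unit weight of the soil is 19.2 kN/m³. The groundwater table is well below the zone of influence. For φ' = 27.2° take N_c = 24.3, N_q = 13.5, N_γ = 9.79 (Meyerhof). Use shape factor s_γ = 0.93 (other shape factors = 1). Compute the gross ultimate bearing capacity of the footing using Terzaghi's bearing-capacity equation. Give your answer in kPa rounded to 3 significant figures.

Overburden at base level: q = 19.2 × 1.76 = 33.792 kPa.
Surcharge term q·N_q = 33.792 × 13.5 = 456.19 kPa; self-weight term 0.5·γ·B·N_γ·s_γ = 0.5 × 19.2 × 2.6 × 9.79 × 0.93 = 227.25 kPa.
q_ult = 456.19 + 227.25 = 683.45 kPa.

q_ult ≈ 683 kPa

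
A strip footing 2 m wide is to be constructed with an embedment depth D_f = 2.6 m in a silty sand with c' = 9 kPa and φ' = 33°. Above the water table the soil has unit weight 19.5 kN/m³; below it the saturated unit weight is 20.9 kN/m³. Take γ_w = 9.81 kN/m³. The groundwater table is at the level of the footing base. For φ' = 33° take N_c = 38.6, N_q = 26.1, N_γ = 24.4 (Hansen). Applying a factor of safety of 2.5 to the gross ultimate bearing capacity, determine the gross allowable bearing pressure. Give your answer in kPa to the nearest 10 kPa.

Effective surcharge at the founding depth q = γ·D_f = 19.5 × 2.6 = 50.7 kPa.
The water table coincides with the base, so in the self-weight term γ → γ' = 11.09 kN/m³.
q_ult = c·N_c + q·N_q + 0.5·γ·B·N_γ
     = 9 × 38.6 + 50.7 × 26.1 + 0.5 × 11.09 × 2 × 24.4
     = 347.4 + 1323.3 + 270.6 = 1941.3 kPa.
q_all = q_ult / FS = 1941.3 / 2.5 = 776.51 kPa.

q_all ≈ 780 kPa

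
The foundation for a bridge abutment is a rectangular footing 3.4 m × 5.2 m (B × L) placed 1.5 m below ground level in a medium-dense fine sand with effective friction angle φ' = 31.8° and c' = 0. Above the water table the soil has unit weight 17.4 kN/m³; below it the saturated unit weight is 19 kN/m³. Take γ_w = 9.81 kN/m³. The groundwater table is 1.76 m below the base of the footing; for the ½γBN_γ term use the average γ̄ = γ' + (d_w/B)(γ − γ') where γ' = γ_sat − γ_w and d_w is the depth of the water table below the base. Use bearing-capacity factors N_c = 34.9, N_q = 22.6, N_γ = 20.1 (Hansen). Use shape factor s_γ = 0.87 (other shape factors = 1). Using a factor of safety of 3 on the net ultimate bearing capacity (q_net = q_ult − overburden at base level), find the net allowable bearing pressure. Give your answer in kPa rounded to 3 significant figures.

q_all(net) ≈ 321 kPa

q = γ·D_f = 17.4 × 1.5 = 26.1 kPa.
γ' = 9.19 kN/m³; averaging over the depth B below the base, γ̄ = γ' + (d_w/B)(γ − γ') = 13.44 kN/m³.
q·N_q = 26.1 × 22.6 = 589.86 kPa
0.5·γ·B·N_γ·s_γ = 0.5 × 13.44 × 3.4 × 20.1 × 0.87 = 399.54 kPa
q_ult = 589.86 + 399.54 = 989.4 kPa.
q_net = 989.4 − 26.1 = 963.3 kPa.
q_all(net) = 963.3 / 3 = 321.1 kPa.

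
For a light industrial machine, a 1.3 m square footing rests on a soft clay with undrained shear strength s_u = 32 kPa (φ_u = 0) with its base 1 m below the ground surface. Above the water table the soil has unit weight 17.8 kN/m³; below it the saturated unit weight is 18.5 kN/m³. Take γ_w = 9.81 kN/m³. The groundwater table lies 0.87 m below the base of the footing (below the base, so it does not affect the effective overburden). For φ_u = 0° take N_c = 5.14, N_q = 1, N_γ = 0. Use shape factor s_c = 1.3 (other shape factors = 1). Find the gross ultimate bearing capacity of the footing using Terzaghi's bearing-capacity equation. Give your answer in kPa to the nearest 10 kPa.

q_ult ≈ 230 kPa

q = γ·D_f = 17.8 × 1 = 17.8 kPa.
c·N_c·s_c = 32 × 5.14 × 1.3 = 213.82 kPa
q·N_q = 17.8 × 1 = 17.8 kPa
q_ult = 213.82 + 17.8 = 231.62 kPa.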